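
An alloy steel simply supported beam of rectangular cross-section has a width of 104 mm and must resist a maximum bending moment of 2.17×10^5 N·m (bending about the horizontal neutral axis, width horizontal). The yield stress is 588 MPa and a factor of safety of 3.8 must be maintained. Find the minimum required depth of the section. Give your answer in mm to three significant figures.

h = 284 mm

σ_allow = 588/3.8 = 154.7 MPa.
For a rectangular section σ = 6M/(bh²), so h² = 6M/(b σ_allow) = 6×2.1700×10^8/(104×154.7) = 80910 mm².
h = 284.4 mm.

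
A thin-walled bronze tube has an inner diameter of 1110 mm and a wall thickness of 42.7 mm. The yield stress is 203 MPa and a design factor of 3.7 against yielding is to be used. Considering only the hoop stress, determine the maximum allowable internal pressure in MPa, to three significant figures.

σ_allow = 203/3.7 = 54.86 MPa.
σ_h = pD/(2t) → p_allow = 2σ_allow t/D = 2×54.86×42.7/1110 = 4.221 MPa.

p_allow = 4.22 MPa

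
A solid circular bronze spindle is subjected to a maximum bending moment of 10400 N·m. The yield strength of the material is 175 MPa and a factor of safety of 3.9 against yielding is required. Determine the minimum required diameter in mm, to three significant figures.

d = 133 mm

σ_allow = 175/3.9 = 44.87 MPa.
For a solid circular section σ = 32M/(πd³), so d³ = 32M/(π σ_allow) = 32×1.0400×10^7/(π×44.87) = 2.361×10^6 mm³.
d = 133.2 mm.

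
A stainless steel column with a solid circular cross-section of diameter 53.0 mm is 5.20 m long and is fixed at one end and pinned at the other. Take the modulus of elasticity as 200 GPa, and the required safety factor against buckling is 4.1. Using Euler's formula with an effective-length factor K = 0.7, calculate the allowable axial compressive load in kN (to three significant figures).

P_allow = 14.1 kN

I = πd⁴/64 = π×53.0⁴/64 = 387300 mm⁴.
Effective length L_e = KL = 0.7×5.20 m = 3640 mm.
Euler critical load P_cr = π²EI/L_e² = π²×200000×387300/3640² = 57700 N.
P_allow = P_cr/n = 57700/4.1 = 14070 N.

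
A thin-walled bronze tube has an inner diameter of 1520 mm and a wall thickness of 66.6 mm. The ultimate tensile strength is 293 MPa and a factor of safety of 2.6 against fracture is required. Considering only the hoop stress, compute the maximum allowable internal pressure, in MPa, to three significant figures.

σ_allow = 293/2.6 = 112.7 MPa.
σ_h = pD/(2t) → p_allow = 2σ_allow t/D = 2×112.7×66.6/1520 = 9.875 MPa.

p_allow = 9.88 MPa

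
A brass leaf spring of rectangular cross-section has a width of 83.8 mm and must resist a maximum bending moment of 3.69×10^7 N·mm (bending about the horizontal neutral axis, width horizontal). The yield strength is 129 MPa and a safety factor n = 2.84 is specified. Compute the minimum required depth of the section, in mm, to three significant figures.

σ_allow = 129/2.84 = 45.42 MPa.
For a rectangular section σ = 6M/(bh²), so h² = 6M/(b σ_allow) = 6×3.6900×10^7/(83.8×45.42) = 58170 mm².
h = 241.2 mm.

h = 241 mm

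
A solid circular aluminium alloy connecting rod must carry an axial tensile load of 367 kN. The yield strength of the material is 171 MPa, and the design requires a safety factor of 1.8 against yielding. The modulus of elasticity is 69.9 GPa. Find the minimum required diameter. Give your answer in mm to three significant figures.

Allowable stress σ_allow = 171/1.8 = 95.00 MPa.
Required area A = F/σ_allow = 367000/95.00 = 3863 mm².
A = πd²/4 → d = √(4A/π) = 70.13 mm.

d = 70.1 mm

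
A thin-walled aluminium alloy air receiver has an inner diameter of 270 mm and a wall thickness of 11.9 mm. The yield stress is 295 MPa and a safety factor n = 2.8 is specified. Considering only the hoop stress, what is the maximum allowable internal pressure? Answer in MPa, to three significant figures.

σ_allow = 295/2.8 = 105.4 MPa.
σ_h = pD/(2t) → p_allow = 2σ_allow t/D = 2×105.4×11.9/270 = 9.287 MPa.

p_allow = 9.29 MPa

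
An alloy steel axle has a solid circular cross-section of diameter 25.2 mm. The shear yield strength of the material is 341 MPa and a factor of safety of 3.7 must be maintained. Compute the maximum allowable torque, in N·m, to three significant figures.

T_allow = 290 N·m

τ_allow = 341/3.7 = 92.16 MPa.
For a solid shaft T_allow = τ_allow·πd³/16; πd³/16 = π×25.2³/16 = 3142 mm³.
T_allow = 92.16×3142 = 289600 N·mm = 289.6 N·m.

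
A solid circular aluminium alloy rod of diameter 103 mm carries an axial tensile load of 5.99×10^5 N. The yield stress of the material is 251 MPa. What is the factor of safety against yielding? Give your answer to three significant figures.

n = 3.49

A = πd²/4 = 8332 mm².
σ = F/A = 599000/8332 = 71.89 MPa.
n = 251/71.89 = 3.491.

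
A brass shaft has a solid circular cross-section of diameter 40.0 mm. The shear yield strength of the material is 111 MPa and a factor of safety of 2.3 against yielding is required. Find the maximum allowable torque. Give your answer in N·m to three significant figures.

τ_allow = 111/2.3 = 48.26 MPa.
For a solid shaft T_allow = τ_allow·πd³/16; πd³/16 = π×40.0³/16 = 12570 mm³.
T_allow = 48.26×12570 = 606500 N·mm = 606.5 N·m.

T_allow = 606 N·m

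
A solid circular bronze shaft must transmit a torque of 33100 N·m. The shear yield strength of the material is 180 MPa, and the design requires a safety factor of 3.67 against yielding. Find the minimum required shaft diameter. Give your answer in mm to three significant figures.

d = 151 mm

Allowable shear stress τ_allow = 180/3.67 = 49.05 MPa.
For a solid shaft τ = 16T/(πd³), so d³ = 16T/(π τ_allow) = 16×3.3100×10^7/(π×49.05) = 3.437×10^6 mm³.
d = (3.437×10^6)^(1/3) = 150.9 mm.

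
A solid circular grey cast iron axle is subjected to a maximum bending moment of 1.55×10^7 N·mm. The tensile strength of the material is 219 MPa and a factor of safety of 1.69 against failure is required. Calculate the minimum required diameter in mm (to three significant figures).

σ_allow = 219/1.69 = 129.6 MPa.
For a solid circular section σ = 32M/(πd³), so d³ = 32M/(π σ_allow) = 32×1.5500×10^7/(π×129.6) = 1.218×10^6 mm³.
d = 106.8 mm.

d = 107 mm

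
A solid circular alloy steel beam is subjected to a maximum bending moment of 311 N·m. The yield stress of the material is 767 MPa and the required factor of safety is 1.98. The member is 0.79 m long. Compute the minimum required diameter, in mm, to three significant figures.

d = 20.1 mm

σ_allow = 767/1.98 = 387.4 MPa.
For a solid circular section σ = 32M/(πd³), so d³ = 32M/(π σ_allow) = 32×311000/(π×387.4) = 8178 mm³.
d = 20.15 mm.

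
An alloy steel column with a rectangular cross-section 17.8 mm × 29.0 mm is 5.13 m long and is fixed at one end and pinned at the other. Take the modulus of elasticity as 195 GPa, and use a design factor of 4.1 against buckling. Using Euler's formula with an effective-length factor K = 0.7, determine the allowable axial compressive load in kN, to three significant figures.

P_allow = 0.496 kN

Buckling occurs about the weak axis: I_min = h·b³/12 = 29.0×17.8³/12 = 13630 mm⁴ (b = 17.8 mm is the smaller dimension).
Effective length L_e = KL = 0.7×5.13 m = 3591 mm.
Euler critical load P_cr = π²EI/L_e² = π²×195000×13630/3591² = 2034 N.
P_allow = P_cr/n = 2034/4.1 = 496.1 N.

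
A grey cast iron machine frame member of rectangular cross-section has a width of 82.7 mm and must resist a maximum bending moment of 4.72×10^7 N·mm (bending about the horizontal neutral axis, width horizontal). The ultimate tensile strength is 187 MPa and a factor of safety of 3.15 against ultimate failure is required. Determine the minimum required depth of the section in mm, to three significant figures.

h = 240 mm

σ_allow = 187/3.15 = 59.37 MPa.
For a rectangular section σ = 6M/(bh²), so h² = 6M/(b σ_allow) = 6×4.7200×10^7/(82.7×59.37) = 57680 mm².
h = 240.2 mm.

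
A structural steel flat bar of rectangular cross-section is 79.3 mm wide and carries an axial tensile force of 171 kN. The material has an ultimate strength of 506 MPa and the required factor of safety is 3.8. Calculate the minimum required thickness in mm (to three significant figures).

t = 16.2 mm

σ_allow = 506/3.8 = 133.2 MPa.
Required area A = F/σ_allow = 171000/133.2 = 1284 mm².
t = A/w = 1284/79.3 = 16.19 mm.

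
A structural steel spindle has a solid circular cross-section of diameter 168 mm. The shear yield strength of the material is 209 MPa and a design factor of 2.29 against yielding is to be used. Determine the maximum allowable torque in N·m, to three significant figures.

T_allow = 85000 N·m

τ_allow = 209/2.29 = 91.27 MPa.
For a solid shaft T_allow = τ_allow·πd³/16; πd³/16 = π×168³/16 = 931000 mm³.
T_allow = 91.27×931000 = 8.497×10^7 N·mm = 84970 N·m.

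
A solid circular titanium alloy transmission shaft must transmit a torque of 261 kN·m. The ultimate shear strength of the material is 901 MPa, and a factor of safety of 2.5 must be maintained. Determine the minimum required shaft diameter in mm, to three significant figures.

Allowable shear stress τ_allow = 901/2.5 = 360.4 MPa.
For a solid shaft τ = 16T/(πd³), so d³ = 16T/(π τ_allow) = 16×2.6100×10^8/(π×360.4) = 3.688×10^6 mm³.
d = (3.688×10^6)^(1/3) = 154.5 mm.

d = 155 mm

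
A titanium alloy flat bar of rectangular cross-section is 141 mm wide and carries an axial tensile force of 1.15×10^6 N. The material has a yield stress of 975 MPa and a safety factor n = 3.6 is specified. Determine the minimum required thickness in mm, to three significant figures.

t = 30.1 mm

σ_allow = 975/3.6 = 270.8 MPa.
Required area A = F/σ_allow = 1150000/270.8 = 4246 mm².
t = A/w = 4246/141 = 30.11 mm.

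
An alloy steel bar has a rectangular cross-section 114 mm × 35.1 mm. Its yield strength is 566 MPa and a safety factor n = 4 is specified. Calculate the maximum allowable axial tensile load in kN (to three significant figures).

σ_allow = 566/4 = 141.5 MPa.
A = 114×35.1 = 4001 mm².
F_allow = σ_allow × A = 141.5×4001 = 566200 N.

F_allow = 566 kN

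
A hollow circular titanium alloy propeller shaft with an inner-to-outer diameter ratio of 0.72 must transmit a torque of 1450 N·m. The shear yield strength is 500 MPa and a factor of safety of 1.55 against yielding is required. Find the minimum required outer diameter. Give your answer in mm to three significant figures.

d_o = 31.5 mm

τ_allow = 500/1.55 = 322.6 MPa.
For a hollow shaft τ = 16T/[πd_o³(1−k⁴)] with k = 0.72, so 1−k⁴ = 0.7313.
d_o³ = 16T/[π τ_allow (1−k⁴)] = 16×1450000/(π×322.6×0.7313) = 31310 mm³.
d_o = 31.52 mm.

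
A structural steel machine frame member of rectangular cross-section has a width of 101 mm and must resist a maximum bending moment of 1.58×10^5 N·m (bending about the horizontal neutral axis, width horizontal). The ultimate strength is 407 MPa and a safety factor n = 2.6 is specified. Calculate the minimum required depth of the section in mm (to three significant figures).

h = 245 mm

σ_allow = 407/2.6 = 156.5 MPa.
For a rectangular section σ = 6M/(bh²), so h² = 6M/(b σ_allow) = 6×1.5800×10^8/(101×156.5) = 59960 mm².
h = 244.9 mm.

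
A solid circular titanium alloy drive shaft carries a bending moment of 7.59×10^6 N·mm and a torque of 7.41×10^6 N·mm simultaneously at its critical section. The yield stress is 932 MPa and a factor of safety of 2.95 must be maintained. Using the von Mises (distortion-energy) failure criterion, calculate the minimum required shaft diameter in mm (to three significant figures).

d = 68.4 mm

σ_allow = σ_y/n = 932/2.95 = 315.9 MPa.
For a solid shaft σ_b = 32M/(πd³) and τ = 16T/(πd³), so the von Mises stress is σ' = (16/πd³)·√(4M²+3T²).
√(4M²+3T²) = √(4×(7.590×10^6)² + 3×(7.410×10^6)²) = 1.988×10^7 N·mm.
d³ = 16×1.988×10^7/(π×315.9) = 320500 mm³.
d = 68.43 mm.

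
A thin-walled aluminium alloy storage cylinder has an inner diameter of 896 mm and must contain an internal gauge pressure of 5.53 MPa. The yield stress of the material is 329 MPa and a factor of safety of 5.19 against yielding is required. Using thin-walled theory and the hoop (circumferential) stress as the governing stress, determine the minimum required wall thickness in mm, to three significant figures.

σ_allow = 329/5.19 = 63.39 MPa.
Hoop stress σ_h = pD/(2t), so t = pD/(2σ_allow) = 5.53×896/(2×63.39) = 39.08 mm.

t = 39.1 mm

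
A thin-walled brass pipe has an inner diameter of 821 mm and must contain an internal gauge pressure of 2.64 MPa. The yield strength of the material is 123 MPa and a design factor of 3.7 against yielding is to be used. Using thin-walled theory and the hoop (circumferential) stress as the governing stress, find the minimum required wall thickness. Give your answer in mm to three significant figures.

t = 32.6 mm

σ_allow = 123/3.7 = 33.24 MPa.
Hoop stress σ_h = pD/(2t), so t = pD/(2σ_allow) = 2.64×821/(2×33.24) = 32.60 mm.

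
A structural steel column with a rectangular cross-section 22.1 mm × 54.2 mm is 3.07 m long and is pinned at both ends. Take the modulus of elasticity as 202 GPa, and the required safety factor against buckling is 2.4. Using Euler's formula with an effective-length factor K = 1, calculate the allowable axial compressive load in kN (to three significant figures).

P_allow = 4.30 kN

Buckling occurs about the weak axis: I_min = h·b³/12 = 54.2×22.1³/12 = 48750 mm⁴ (b = 22.1 mm is the smaller dimension).
Effective length L_e = KL = 1×3.07 m = 3070 mm.
Euler critical load P_cr = π²EI/L_e² = π²×202000×48750/3070² = 10310 N.
P_allow = P_cr/n = 10310/2.4 = 4297 N.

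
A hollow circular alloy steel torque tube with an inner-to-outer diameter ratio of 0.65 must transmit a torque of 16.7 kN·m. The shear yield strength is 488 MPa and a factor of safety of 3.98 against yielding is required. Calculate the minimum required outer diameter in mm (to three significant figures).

τ_allow = 488/3.98 = 122.6 MPa.
For a hollow shaft τ = 16T/[πd_o³(1−k⁴)] with k = 0.65, so 1−k⁴ = 0.8215.
d_o³ = 16T/[π τ_allow (1−k⁴)] = 16×1.6700×10^7/(π×122.6×0.8215) = 844400 mm³.
d_o = 94.52 mm.

d_o = 94.5 mm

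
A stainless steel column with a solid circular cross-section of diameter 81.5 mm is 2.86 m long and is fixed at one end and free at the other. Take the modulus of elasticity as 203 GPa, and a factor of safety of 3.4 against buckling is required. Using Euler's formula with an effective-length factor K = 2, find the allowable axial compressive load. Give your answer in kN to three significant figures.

P_allow = 39.0 kN

I = πd⁴/64 = π×81.5⁴/64 = 2.166×10^6 mm⁴.
Effective length L_e = KL = 2×2.86 m = 5720 mm.
Euler critical load P_cr = π²EI/L_e² = π²×203000×2.166×10^6/5720² = 132600 N.
P_allow = P_cr/n = 132600/3.4 = 39010 N.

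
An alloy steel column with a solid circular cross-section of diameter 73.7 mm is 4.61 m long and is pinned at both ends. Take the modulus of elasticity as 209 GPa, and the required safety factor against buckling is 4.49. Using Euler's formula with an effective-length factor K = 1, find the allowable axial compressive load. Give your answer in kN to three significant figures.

I = πd⁴/64 = π×73.7⁴/64 = 1.448×10^6 mm⁴.
Effective length L_e = KL = 1×4.61 m = 4610 mm.
Euler critical load P_cr = π²EI/L_e² = π²×209000×1.448×10^6/4610² = 140600 N.
P_allow = P_cr/n = 140600/4.49 = 31310 N.

P_allow = 31.3 kN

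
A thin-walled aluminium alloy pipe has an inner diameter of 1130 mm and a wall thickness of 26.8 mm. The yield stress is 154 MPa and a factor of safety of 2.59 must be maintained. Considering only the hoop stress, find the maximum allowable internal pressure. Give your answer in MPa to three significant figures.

σ_allow = 154/2.59 = 59.46 MPa.
σ_h = pD/(2t) → p_allow = 2σ_allow t/D = 2×59.46×26.8/1130 = 2.820 MPa.

p_allow = 2.82 MPa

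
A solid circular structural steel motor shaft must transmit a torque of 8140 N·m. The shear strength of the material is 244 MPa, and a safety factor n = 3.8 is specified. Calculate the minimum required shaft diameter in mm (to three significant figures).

d = 86.4 mm

Allowable shear stress τ_allow = 244/3.8 = 64.21 MPa.
For a solid shaft τ = 16T/(πd³), so d³ = 16T/(π τ_allow) = 16×8140000/(π×64.21) = 645600 mm³.
d = (645600)^(1/3) = 86.43 mm.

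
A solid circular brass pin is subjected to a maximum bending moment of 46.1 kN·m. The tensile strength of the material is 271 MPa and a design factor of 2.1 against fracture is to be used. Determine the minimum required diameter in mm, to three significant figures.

d = 154 mm

σ_allow = 271/2.1 = 129.0 MPa.
For a solid circular section σ = 32M/(πd³), so d³ = 32M/(π σ_allow) = 32×4.6100×10^7/(π×129.0) = 3.639×10^6 mm³.
d = 153.8 mm.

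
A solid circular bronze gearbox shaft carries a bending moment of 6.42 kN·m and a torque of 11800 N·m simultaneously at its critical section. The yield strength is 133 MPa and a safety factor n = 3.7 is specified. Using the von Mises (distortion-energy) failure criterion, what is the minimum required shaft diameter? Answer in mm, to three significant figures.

σ_allow = σ_y/n = 133/3.7 = 35.95 MPa.
For a solid shaft σ_b = 32M/(πd³) and τ = 16T/(πd³), so the von Mises stress is σ' = (16/πd³)·√(4M²+3T²).
√(4M²+3T²) = √(4×(6.420×10^6)² + 3×(1.180×10^7)²) = 2.414×10^7 N·mm.
d³ = 16×2.414×10^7/(π×35.95) = 3.420×10^6 mm³.
d = 150.7 mm.

d = 151 mm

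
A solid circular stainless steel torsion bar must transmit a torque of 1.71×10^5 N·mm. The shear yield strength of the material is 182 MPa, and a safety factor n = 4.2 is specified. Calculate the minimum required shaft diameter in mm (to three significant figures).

d = 27.2 mm

Allowable shear stress τ_allow = 182/4.2 = 43.33 MPa.
For a solid shaft τ = 16T/(πd³), so d³ = 16T/(π τ_allow) = 16×171000/(π×43.33) = 20100 mm³.
d = (20100)^(1/3) = 27.19 mm.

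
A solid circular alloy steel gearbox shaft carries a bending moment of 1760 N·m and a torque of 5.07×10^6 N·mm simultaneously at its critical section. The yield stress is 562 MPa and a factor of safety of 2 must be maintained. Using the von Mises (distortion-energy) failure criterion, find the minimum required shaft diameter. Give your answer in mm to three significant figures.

d = 55.6 mm

σ_allow = σ_y/n = 562/2 = 281.0 MPa.
For a solid shaft σ_b = 32M/(πd³) and τ = 16T/(πd³), so the von Mises stress is σ' = (16/πd³)·√(4M²+3T²).
√(4M²+3T²) = √(4×(1.760×10^6)² + 3×(5.070×10^6)²) = 9.461×10^6 N·mm.
d³ = 16×9.461×10^6/(π×281.0) = 171500 mm³.
d = 55.56 mm.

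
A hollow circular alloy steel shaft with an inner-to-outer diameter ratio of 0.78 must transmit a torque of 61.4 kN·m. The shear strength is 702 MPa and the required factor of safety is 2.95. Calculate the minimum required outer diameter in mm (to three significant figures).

d_o = 128 mm

τ_allow = 702/2.95 = 238.0 MPa.
For a hollow shaft τ = 16T/[πd_o³(1−k⁴)] with k = 0.78, so 1−k⁴ = 0.6298.
d_o³ = 16T/[π τ_allow (1−k⁴)] = 16×6.1400×10^7/(π×238.0×0.6298) = 2.086×10^6 mm³.
d_o = 127.8 mm.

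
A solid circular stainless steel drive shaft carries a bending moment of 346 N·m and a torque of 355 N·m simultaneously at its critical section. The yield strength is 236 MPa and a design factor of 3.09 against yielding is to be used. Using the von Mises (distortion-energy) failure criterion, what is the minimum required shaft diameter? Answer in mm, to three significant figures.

σ_allow = σ_y/n = 236/3.09 = 76.38 MPa.
For a solid shaft σ_b = 32M/(πd³) and τ = 16T/(πd³), so the von Mises stress is σ' = (16/πd³)·√(4M²+3T²).
√(4M²+3T²) = √(4×(346000)² + 3×(355000)²) = 925700 N·mm.
d³ = 16×925700/(π×76.38) = 61730 mm³.
d = 39.52 mm.

d = 39.5 mm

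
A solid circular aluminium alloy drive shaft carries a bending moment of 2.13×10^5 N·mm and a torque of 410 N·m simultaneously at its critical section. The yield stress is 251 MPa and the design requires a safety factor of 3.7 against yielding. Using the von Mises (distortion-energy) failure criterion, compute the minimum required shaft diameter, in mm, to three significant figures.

d = 39.6 mm

σ_allow = σ_y/n = 251/3.7 = 67.84 MPa.
For a solid shaft σ_b = 32M/(πd³) and τ = 16T/(πd³), so the von Mises stress is σ' = (16/πd³)·√(4M²+3T²).
√(4M²+3T²) = √(4×(213000)² + 3×(410000)²) = 828100 N·mm.
d³ = 16×828100/(π×67.84) = 62170 mm³.
d = 39.62 mm.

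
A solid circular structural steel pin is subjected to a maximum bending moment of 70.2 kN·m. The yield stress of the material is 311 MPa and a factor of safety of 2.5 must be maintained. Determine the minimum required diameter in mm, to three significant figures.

d = 179 mm

σ_allow = 311/2.5 = 124.4 MPa.
For a solid circular section σ = 32M/(πd³), so d³ = 32M/(π σ_allow) = 32×7.0200×10^7/(π×124.4) = 5.748×10^6 mm³.
d = 179.1 mm.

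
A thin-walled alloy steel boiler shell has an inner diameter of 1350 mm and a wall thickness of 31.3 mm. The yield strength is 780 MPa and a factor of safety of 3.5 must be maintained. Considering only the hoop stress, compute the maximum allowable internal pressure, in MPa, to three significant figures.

σ_allow = 780/3.5 = 222.9 MPa.
σ_h = pD/(2t) → p_allow = 2σ_allow t/D = 2×222.9×31.3/1350 = 10.33 MPa.

p_allow = 10.3 MPa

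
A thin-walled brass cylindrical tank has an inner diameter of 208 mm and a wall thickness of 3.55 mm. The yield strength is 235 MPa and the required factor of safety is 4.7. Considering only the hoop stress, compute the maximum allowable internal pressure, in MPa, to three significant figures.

p_allow = 1.71 MPa

σ_allow = 235/4.7 = 50.00 MPa.
σ_h = pD/(2t) → p_allow = 2σ_allow t/D = 2×50.00×3.55/208 = 1.707 MPa.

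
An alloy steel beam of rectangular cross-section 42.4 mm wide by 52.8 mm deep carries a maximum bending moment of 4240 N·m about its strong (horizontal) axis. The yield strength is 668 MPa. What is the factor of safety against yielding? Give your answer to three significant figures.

Section modulus S = bh²/6 = 42.4×52.8²/6 = 19700 mm³.
σ = M/S = 4240000/19700 = 215.2 MPa.
n = 668/215.2 = 3.104.

n = 3.10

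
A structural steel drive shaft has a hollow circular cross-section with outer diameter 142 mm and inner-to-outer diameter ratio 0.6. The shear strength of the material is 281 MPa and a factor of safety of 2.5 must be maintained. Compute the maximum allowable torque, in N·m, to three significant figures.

T_allow = 55000 N·m

τ_allow = 281/2.5 = 112.4 MPa.
For a hollow shaft T_allow = τ_allow·πd_o³(1−k⁴)/16 with 1−k⁴ = 0.8704, so πd_o³(1−k⁴)/16 = 489300 mm³.
T_allow = 112.4×489300 = 5.500×10^7 N·mm = 55000 N·m.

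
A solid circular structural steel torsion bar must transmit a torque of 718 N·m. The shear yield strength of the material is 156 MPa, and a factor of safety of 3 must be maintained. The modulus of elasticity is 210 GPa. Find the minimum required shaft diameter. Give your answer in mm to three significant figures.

Allowable shear stress τ_allow = 156/3 = 52.00 MPa.
For a solid shaft τ = 16T/(πd³), so d³ = 16T/(π τ_allow) = 16×718000/(π×52.00) = 70320 mm³.
d = (70320)^(1/3) = 41.28 mm.

d = 41.3 mm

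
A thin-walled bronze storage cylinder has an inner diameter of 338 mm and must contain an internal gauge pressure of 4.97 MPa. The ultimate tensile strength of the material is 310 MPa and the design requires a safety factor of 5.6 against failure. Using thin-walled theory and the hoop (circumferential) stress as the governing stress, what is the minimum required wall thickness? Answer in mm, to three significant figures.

σ_allow = 310/5.6 = 55.36 MPa.
Hoop stress σ_h = pD/(2t), so t = pD/(2σ_allow) = 4.97×338/(2×55.36) = 15.17 mm.

t = 15.2 mm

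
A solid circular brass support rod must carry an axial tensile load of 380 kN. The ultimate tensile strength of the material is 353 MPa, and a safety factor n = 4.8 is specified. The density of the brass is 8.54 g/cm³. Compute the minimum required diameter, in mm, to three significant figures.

Allowable stress σ_allow = 353/4.8 = 73.54 MPa.
Required area A = F/σ_allow = 380000/73.54 = 5167 mm².
A = πd²/4 → d = √(4A/π) = 81.11 mm.

d = 81.1 mm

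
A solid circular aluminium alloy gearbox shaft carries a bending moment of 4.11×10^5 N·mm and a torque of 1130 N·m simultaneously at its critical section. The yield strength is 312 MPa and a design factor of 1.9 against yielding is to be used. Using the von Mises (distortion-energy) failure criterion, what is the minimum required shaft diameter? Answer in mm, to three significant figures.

d = 40.4 mm

σ_allow = σ_y/n = 312/1.9 = 164.2 MPa.
For a solid shaft σ_b = 32M/(πd³) and τ = 16T/(πd³), so the von Mises stress is σ' = (16/πd³)·√(4M²+3T²).
√(4M²+3T²) = √(4×(411000)² + 3×(1.130×10^6)²) = 2.123×10^6 N·mm.
d³ = 16×2.123×10^6/(π×164.2) = 65840 mm³.
d = 40.38 mm.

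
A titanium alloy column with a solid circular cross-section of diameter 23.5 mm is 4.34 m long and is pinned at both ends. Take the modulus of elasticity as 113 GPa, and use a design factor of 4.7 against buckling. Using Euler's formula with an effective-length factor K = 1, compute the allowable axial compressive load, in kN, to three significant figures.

I = πd⁴/64 = π×23.5⁴/64 = 14970 mm⁴.
Effective length L_e = KL = 1×4.34 m = 4340 mm.
Euler critical load P_cr = π²EI/L_e² = π²×113000×14970/4340² = 886.4 N.
P_allow = P_cr/n = 886.4/4.7 = 188.6 N.

P_allow = 0.189 kN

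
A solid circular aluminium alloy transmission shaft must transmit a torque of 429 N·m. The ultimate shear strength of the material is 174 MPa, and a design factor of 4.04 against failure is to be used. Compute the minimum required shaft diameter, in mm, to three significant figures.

d = 37.0 mm

Allowable shear stress τ_allow = 174/4.04 = 43.07 MPa.
For a solid shaft τ = 16T/(πd³), so d³ = 16T/(π τ_allow) = 16×429000/(π×43.07) = 50730 mm³.
d = (50730)^(1/3) = 37.02 mm.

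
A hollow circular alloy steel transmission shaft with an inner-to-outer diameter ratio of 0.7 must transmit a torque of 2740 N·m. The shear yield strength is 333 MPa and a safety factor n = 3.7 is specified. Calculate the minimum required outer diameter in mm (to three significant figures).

τ_allow = 333/3.7 = 90.00 MPa.
For a hollow shaft τ = 16T/[πd_o³(1−k⁴)] with k = 0.7, so 1−k⁴ = 0.7599.
d_o³ = 16T/[π τ_allow (1−k⁴)] = 16×2740000/(π×90.00×0.7599) = 204000 mm³.
d_o = 58.87 mm.

d_o = 58.9 mm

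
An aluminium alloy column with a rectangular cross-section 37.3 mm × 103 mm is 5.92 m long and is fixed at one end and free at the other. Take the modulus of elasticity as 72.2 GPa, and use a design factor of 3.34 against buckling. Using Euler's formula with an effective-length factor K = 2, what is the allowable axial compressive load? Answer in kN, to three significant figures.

Buckling occurs about the weak axis: I_min = h·b³/12 = 103×37.3³/12 = 445400 mm⁴ (b = 37.3 mm is the smaller dimension).
Effective length L_e = KL = 2×5.92 m = 11840 mm.
Euler critical load P_cr = π²EI/L_e² = π²×72200×445400/11840² = 2264 N.
P_allow = P_cr/n = 2264/3.34 = 677.9 N.

P_allow = 0.678 kN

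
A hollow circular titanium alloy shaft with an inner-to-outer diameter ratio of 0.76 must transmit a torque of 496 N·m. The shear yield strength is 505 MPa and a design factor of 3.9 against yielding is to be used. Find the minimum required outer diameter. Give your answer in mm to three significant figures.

d_o = 30.8 mm

τ_allow = 505/3.9 = 129.5 MPa.
For a hollow shaft τ = 16T/[πd_o³(1−k⁴)] with k = 0.76, so 1−k⁴ = 0.6664.
d_o³ = 16T/[π τ_allow (1−k⁴)] = 16×496000/(π×129.5×0.6664) = 29280 mm³.
d_o = 30.82 mm.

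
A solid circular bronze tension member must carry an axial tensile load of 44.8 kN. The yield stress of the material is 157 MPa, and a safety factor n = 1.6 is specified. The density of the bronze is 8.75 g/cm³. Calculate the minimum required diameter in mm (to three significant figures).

Allowable stress σ_allow = 157/1.6 = 98.12 MPa.
Required area A = F/σ_allow = 44800/98.12 = 456.6 mm².
A = πd²/4 → d = √(4A/π) = 24.11 mm.

d = 24.1 mm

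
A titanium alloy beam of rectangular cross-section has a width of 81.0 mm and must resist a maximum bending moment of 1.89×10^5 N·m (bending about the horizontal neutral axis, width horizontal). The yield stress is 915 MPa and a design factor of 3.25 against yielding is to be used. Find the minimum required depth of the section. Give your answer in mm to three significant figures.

h = 223 mm

σ_allow = 915/3.25 = 281.5 MPa.
For a rectangular section σ = 6M/(bh²), so h² = 6M/(b σ_allow) = 6×1.8900×10^8/(81.0×281.5) = 49730 mm².
h = 223.0 mm.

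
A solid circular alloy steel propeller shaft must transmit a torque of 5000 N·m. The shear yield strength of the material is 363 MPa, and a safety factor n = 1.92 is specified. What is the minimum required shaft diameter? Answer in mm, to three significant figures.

d = 51.3 mm

Allowable shear stress τ_allow = 363/1.92 = 189.1 MPa.
For a solid shaft τ = 16T/(πd³), so d³ = 16T/(π τ_allow) = 16×5000000/(π×189.1) = 134700 mm³.
d = (134700)^(1/3) = 51.26 mm.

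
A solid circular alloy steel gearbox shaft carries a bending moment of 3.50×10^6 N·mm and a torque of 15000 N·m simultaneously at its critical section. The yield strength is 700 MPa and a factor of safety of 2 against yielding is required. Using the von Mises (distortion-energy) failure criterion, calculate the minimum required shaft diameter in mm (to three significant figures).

d = 73.2 mm

σ_allow = σ_y/n = 700/2 = 350.0 MPa.
For a solid shaft σ_b = 32M/(πd³) and τ = 16T/(πd³), so the von Mises stress is σ' = (16/πd³)·√(4M²+3T²).
√(4M²+3T²) = √(4×(3.500×10^6)² + 3×(1.500×10^7)²) = 2.691×10^7 N·mm.
d³ = 16×2.691×10^7/(π×350.0) = 391500 mm³.
d = 73.16 mm.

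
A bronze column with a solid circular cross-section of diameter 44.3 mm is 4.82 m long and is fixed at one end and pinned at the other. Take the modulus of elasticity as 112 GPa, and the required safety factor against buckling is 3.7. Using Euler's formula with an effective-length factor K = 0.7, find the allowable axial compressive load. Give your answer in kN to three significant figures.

I = πd⁴/64 = π×44.3⁴/64 = 189100 mm⁴.
Effective length L_e = KL = 0.7×4.82 m = 3374 mm.
Euler critical load P_cr = π²EI/L_e² = π²×112000×189100/3374² = 18360 N.
P_allow = P_cr/n = 18360/3.7 = 4961 N.

P_allow = 4.96 kN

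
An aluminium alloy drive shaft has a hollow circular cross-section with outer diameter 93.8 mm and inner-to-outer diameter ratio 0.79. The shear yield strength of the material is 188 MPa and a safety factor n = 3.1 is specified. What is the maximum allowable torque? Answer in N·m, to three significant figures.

T_allow = 6000 N·m

τ_allow = 188/3.1 = 60.65 MPa.
For a hollow shaft T_allow = τ_allow·πd_o³(1−k⁴)/16 with 1−k⁴ = 0.6105, so πd_o³(1−k⁴)/16 = 98930 mm³.
T_allow = 60.65×98930 = 6.000×10^6 N·mm = 6000 N·m.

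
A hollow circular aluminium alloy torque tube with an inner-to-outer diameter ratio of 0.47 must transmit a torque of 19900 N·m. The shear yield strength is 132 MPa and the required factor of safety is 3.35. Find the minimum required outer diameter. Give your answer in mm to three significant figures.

d_o = 139 mm

τ_allow = 132/3.35 = 39.40 MPa.
For a hollow shaft τ = 16T/[πd_o³(1−k⁴)] with k = 0.47, so 1−k⁴ = 0.9512.
d_o³ = 16T/[π τ_allow (1−k⁴)] = 16×1.9900×10^7/(π×39.40×0.9512) = 2.704×10^6 mm³.
d_o = 139.3 mm.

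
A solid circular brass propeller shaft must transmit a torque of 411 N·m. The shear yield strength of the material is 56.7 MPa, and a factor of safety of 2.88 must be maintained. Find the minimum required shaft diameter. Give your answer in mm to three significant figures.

Allowable shear stress τ_allow = 56.7/2.88 = 19.69 MPa.
For a solid shaft τ = 16T/(πd³), so d³ = 16T/(π τ_allow) = 16×411000/(π×19.69) = 106300 mm³.
d = (106300)^(1/3) = 47.37 mm.

d = 47.4 mm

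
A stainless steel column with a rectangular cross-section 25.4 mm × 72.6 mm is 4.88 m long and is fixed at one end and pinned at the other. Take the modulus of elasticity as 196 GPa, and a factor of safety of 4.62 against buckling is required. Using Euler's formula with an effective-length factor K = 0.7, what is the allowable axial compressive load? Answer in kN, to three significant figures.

P_allow = 3.56 kN

Buckling occurs about the weak axis: I_min = h·b³/12 = 72.6×25.4³/12 = 99140 mm⁴ (b = 25.4 mm is the smaller dimension).
Effective length L_e = KL = 0.7×4.88 m = 3416 mm.
Euler critical load P_cr = π²EI/L_e² = π²×196000×99140/3416² = 16440 N.
P_allow = P_cr/n = 16440/4.62 = 3557 N.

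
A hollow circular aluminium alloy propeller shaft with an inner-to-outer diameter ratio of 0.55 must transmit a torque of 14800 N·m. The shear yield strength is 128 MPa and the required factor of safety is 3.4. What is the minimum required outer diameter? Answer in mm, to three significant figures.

τ_allow = 128/3.4 = 37.65 MPa.
For a hollow shaft τ = 16T/[πd_o³(1−k⁴)] with k = 0.55, so 1−k⁴ = 0.9085.
d_o³ = 16T/[π τ_allow (1−k⁴)] = 16×1.4800×10^7/(π×37.65×0.9085) = 2.204×10^6 mm³.
d_o = 130.1 mm.

d_o = 130 mm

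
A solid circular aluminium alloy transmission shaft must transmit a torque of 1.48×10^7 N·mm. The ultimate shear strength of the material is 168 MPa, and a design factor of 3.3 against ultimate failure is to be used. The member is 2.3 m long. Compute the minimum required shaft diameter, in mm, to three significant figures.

d = 114 mm

Allowable shear stress τ_allow = 168/3.3 = 50.91 MPa.
For a solid shaft τ = 16T/(πd³), so d³ = 16T/(π τ_allow) = 16×1.4800×10^7/(π×50.91) = 1.481×10^6 mm³.
d = (1.481×10^6)^(1/3) = 114.0 mm.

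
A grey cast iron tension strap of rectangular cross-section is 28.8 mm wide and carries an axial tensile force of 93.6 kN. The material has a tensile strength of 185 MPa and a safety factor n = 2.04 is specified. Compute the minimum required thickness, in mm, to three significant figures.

t = 35.8 mm

σ_allow = 185/2.04 = 90.69 MPa.
Required area A = F/σ_allow = 93600/90.69 = 1032 mm².
t = A/w = 1032/28.8 = 35.84 mm.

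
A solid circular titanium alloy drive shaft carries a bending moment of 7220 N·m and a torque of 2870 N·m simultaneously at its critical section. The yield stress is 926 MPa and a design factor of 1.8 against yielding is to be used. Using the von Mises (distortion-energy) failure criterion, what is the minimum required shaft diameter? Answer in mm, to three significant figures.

d = 53.3 mm

σ_allow = σ_y/n = 926/1.8 = 514.4 MPa.
For a solid shaft σ_b = 32M/(πd³) and τ = 16T/(πd³), so the von Mises stress is σ' = (16/πd³)·√(4M²+3T²).
√(4M²+3T²) = √(4×(7.220×10^6)² + 3×(2.870×10^6)²) = 1.527×10^7 N·mm.
d³ = 16×1.527×10^7/(π×514.4) = 151200 mm³.
d = 53.27 mm.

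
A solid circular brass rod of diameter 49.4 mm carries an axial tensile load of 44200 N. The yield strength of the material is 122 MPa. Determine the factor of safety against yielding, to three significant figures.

n = 5.29

A = πd²/4 = 1917 mm².
σ = F/A = 44200/1917 = 23.06 MPa.
n = 122/23.06 = 5.290.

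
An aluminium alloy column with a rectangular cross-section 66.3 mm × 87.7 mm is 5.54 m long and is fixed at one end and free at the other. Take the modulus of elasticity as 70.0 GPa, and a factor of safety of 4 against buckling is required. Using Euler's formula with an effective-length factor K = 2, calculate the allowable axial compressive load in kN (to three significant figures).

Buckling occurs about the weak axis: I_min = h·b³/12 = 87.7×66.3³/12 = 2.130×10^6 mm⁴ (b = 66.3 mm is the smaller dimension).
Effective length L_e = KL = 2×5.54 m = 11080 mm.
Euler critical load P_cr = π²EI/L_e² = π²×70000×2.130×10^6/11080² = 11990 N.
P_allow = P_cr/n = 11990/4 = 2997 N.

P_allow = 3.00 kN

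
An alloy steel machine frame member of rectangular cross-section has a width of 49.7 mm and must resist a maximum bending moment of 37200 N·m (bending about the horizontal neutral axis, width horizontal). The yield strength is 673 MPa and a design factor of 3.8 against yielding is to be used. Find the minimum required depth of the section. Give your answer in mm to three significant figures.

σ_allow = 673/3.8 = 177.1 MPa.
For a rectangular section σ = 6M/(bh²), so h² = 6M/(b σ_allow) = 6×3.7200×10^7/(49.7×177.1) = 25360 mm².
h = 159.2 mm.

h = 159 mm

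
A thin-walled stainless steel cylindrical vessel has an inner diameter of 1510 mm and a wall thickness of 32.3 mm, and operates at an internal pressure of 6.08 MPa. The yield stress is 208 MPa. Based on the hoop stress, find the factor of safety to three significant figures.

σ_h = pD/(2t) = 6.08×1510/(2×32.3) = 142.1 MPa.
n = 208/142.1 = 1.464.

n = 1.46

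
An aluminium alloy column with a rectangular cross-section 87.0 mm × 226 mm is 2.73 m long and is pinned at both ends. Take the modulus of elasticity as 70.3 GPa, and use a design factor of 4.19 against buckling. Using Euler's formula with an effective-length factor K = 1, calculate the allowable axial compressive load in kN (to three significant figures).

Buckling occurs about the weak axis: I_min = h·b³/12 = 226×87.0³/12 = 1.240×10^7 mm⁴ (b = 87.0 mm is the smaller dimension).
Effective length L_e = KL = 1×2.73 m = 2730 mm.
Euler critical load P_cr = π²EI/L_e² = π²×70300×1.240×10^7/2730² = 1.155×10^6 N.
P_allow = P_cr/n = 1.155×10^6/4.19 = 275600 N.

P_allow = 276 kN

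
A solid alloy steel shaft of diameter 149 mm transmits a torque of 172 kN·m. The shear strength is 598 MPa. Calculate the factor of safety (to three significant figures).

n = 2.26

τ = 16T/(πd³) = 16×1.7200×10^8/(π×149³) = 264.8 MPa.
n = τ_limit/τ = 598/264.8 = 2.258.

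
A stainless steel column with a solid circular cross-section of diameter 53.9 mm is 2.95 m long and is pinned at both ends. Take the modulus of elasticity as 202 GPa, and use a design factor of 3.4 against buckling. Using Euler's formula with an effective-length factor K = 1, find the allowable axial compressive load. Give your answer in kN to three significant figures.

P_allow = 27.9 kN

I = πd⁴/64 = π×53.9⁴/64 = 414300 mm⁴.
Effective length L_e = KL = 1×2.95 m = 2950 mm.
Euler critical load P_cr = π²EI/L_e² = π²×202000×414300/2950² = 94910 N.
P_allow = P_cr/n = 94910/3.4 = 27920 N.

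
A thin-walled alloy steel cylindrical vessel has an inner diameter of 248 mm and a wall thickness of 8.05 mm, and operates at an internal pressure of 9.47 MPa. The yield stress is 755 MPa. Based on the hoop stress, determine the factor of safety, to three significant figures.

σ_h = pD/(2t) = 9.47×248/(2×8.05) = 145.9 MPa.
n = 755/145.9 = 5.176.

n = 5.18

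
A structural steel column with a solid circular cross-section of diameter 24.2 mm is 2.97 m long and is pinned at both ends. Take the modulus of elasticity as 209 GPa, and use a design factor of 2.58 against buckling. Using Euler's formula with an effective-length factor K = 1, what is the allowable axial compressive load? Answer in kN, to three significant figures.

I = πd⁴/64 = π×24.2⁴/64 = 16840 mm⁴.
Effective length L_e = KL = 1×2.97 m = 2970 mm.
Euler critical load P_cr = π²EI/L_e² = π²×209000×16840/2970² = 3937 N.
P_allow = P_cr/n = 3937/2.58 = 1526 N.

P_allow = 1.53 kN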